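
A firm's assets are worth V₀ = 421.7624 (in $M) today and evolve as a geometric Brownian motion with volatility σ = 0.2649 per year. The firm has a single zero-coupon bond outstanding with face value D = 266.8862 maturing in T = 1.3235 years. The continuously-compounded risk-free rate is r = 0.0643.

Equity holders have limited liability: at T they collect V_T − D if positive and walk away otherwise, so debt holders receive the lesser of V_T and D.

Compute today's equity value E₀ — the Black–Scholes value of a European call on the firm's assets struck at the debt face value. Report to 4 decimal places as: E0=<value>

E0=178.1036

Equity is a call on the firm's assets struck at D = 266.8862:
d₁ = [ln(V₀/D) + (r + σ²/2)T] / (σ√T)
   = [ln(421.7624/266.8862) + (0.0643 + 0.5·0.2649²)·1.3235] / (0.2649·√1.3235)
   = [0.457620 + 0.131537] / 0.304750 = 1.933246
d₂ = d₁ − σ√T = 1.933246 − 0.304750 = 1.628496
N(d₁) = 0.973397,  N(d₂) = 0.948290,  e^(−rT) = 0.918419
E₀ = V₀·N(d₁) − D·e^(−rT)·N(d₂)
   = 421.7624·0.973397 − 266.8862·0.918419·0.948290 = 178.103585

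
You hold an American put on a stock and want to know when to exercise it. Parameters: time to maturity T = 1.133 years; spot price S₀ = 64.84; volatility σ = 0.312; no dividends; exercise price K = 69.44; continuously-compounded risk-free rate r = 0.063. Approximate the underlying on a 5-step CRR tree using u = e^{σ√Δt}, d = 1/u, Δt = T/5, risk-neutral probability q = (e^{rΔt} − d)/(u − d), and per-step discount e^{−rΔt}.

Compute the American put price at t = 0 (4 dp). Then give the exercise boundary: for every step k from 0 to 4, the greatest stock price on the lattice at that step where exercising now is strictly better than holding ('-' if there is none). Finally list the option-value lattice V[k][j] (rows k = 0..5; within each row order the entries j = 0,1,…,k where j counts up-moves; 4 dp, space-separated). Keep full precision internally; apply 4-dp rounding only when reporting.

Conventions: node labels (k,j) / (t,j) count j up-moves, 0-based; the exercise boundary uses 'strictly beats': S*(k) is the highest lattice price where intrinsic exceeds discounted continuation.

price = 9.2643
boundary = - - 48.1771 55.8910 48.1771
tree:
9.2643
14.3360 4.6747
21.2629 8.1150 1.5163
27.9122 13.5490 3.1465 0.0000
33.6437 21.2629 6.5294 0.0000 0.0000
38.5842 27.9122 13.5490 0.0000 0.0000 0.0000

Δt=0.22660, u=1.16012, d=0.86198, q=0.51117, disc=e^(-rΔt)=0.98583
k=5 terminal: V=max(K-S,0) → 38.5842 27.9122 13.5490 0.0000 0.0000 0.0000
k=4: j=0 S=35.7963 intr=33.6437 cont=32.6595 V=33.6437[EX]; j=1 S=48.1771 intr=21.2629 cont=20.2787 V=21.2629[EX]; j=2 S=64.8400 intr=4.6000 cont=6.5294 V=6.5294[hold]; j=3 S=87.2661 intr=0.0000 cont=0.0000 V=0.0000[hold]; j=4 S=117.4488 intr=0.0000 cont=0.0000 V=0.0000[hold]  S*(4)=48.1771
k=3: j=0 S=41.5278 intr=27.9122 cont=26.9279 V=27.9122[EX]; j=1 S=55.8910 intr=13.5490 cont=13.5370 V=13.5490[EX]; j=2 S=75.2219 intr=0.0000 cont=3.1465 V=3.1465[hold]; j=3 S=101.2388 intr=0.0000 cont=0.0000 V=0.0000[hold]  S*(3)=55.8910
k=2: j=0 S=48.1771 intr=21.2629 cont=20.2787 V=21.2629[EX]; j=1 S=64.8400 intr=4.6000 cont=8.1150 V=8.1150[hold]; j=2 S=87.2661 intr=0.0000 cont=1.5163 V=1.5163[hold]  S*(2)=48.1771
k=1: j=0 S=55.8910 intr=13.5490 cont=14.3360 V=14.3360[hold]; j=1 S=75.2219 intr=0.0000 cont=4.6747 V=4.6747[hold]  S*(1)=-
k=0: j=0 S=64.8400 intr=4.6000 cont=9.2643 V=9.2643[hold]  S*(0)=-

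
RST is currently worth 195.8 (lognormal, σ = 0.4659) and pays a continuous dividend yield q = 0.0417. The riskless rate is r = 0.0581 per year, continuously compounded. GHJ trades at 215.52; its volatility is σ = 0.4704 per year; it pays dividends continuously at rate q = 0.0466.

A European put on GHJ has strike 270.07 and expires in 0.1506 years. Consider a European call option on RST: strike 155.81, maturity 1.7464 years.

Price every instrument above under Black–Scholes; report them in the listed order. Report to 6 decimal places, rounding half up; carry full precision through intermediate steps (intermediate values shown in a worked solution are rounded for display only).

price(GHJ put K=270.07) = 56.019059
price(RST call K=155.81) = 62.892682

[GHJ put K=270.07]
σ√T = 0.4704·√0.1506 = 0.182549
d₁ = (ln(S/K) + (r−q+σ²/2)T) / (σ√T) = (ln(215.52/270.07) + (0.0581−0.0466+0.4704²/2)·0.1506) / 0.182549 = (-0.225627 + 0.018394) / 0.182549 = -1.135220
d₂ = d₁ − σ√T = -1.135220 − 0.182549 = -1.317769
e^{−rT} = 0.991288
e^{−qT} = 0.993007
N(−d₁) = 0.871858,  N(−d₂) = 0.906210
price = K·e^{−rT}·N(−d₂) − S·e^{−qT}·N(−d₁) = 242.607918 − 186.588858 = 56.019059
[RST call K=155.81]
σ√T = 0.4659·√1.7464 = 0.615694
d₁ = (ln(S/K) + (r−q+σ²/2)T) / (σ√T) = (ln(195.8/155.81) + (0.0581−0.0417+0.4659²/2)·1.7464) / 0.615694 = (0.228456 + 0.218180) / 0.615694 = 0.725420
d₂ = d₁ − σ√T = 0.725420 − 0.615694 = 0.109727
e^{−rT} = 0.903512
e^{−qT} = 0.929764
N(d₁) = 0.765903,  N(d₂) = 0.543687
price = S·e^{−qT}·N(d₁) − K·e^{−rT}·N(d₂) = 139.430879 − 76.538197 = 62.892682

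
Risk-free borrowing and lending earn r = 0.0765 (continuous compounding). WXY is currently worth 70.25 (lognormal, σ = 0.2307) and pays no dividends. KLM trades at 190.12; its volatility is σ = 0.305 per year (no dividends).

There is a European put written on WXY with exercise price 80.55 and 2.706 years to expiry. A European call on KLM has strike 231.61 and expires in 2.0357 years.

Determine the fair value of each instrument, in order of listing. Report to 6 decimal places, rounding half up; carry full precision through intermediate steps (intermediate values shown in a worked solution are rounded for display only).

price(WXY put K=80.55) = 8.005058
price(KLM call K=231.61) = 29.550306

[WXY put K=80.55]
σ√T = 0.2307·√2.706 = 0.379500
d₁ = (ln(S/K) + (r+σ²/2)T) / (σ√T) = (ln(70.25/80.55) + (0.0765+0.2307²/2)·2.706) / 0.379500 = (-0.136818 + 0.279019) / 0.379500 = 0.374707
d₂ = d₁ − σ√T = 0.374707 − 0.379500 = -0.004793
e^{−rT} = 0.813012
N(−d₁) = 0.353939,  N(−d₂) = 0.501912
price = K·e^{−rT}·N(−d₂) − S·N(−d₁) = 32.869285 − 24.864227 = 8.005058
[KLM call K=231.61]
σ√T = 0.305·√2.0357 = 0.435168
d₁ = (ln(S/K) + (r+σ²/2)T) / (σ√T) = (ln(190.12/231.61) + (0.0765+0.305²/2)·2.0357) / 0.435168 = (-0.197399 + 0.250417) / 0.435168 = 0.121831
d₂ = d₁ − σ√T = 0.121831 − 0.435168 = -0.313336
e^{−rT} = 0.855789
N(d₁) = 0.548484,  N(d₂) = 0.377013
price = S·N(d₁) − K·e^{−rT}·N(d₂) = 104.277722 − 74.727416 = 29.550306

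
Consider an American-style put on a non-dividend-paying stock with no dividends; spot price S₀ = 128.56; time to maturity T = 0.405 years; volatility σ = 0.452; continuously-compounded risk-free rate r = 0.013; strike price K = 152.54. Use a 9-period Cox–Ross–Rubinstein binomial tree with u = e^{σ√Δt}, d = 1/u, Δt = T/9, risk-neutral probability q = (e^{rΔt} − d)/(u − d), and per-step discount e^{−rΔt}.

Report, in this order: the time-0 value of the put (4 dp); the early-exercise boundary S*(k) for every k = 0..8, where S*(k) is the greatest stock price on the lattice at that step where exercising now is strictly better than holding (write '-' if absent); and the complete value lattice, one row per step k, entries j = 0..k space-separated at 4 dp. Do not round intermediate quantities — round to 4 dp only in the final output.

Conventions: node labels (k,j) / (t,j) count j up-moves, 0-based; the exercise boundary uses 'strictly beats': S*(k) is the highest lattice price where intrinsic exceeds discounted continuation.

Δt=0.04500, u=1.10063, d=0.90857, q=0.47909, disc=e^(-rΔt)=0.99942
k=9 terminal: V=max(K-S,0) → 98.2987 86.8327 72.9429 56.1170 35.7343 11.0429 0.0000 0.0000 0.0000 0.0000
k=8: j=0 S=59.6997 intr=92.8403 cont=92.7511 V=92.8403[EX]; j=1 S=72.3195 intr=80.2205 cont=80.1313 V=80.2205[EX]; j=2 S=87.6070 intr=64.9330 cont=64.8438 V=64.9330[EX]; j=3 S=106.1261 intr=46.4139 cont=46.3247 V=46.4139[EX]; j=4 S=128.5600 intr=23.9800 cont=23.8908 V=23.9800[EX]; j=5 S=155.7361 intr=0.0000 cont=5.7489 V=5.7489[hold]; j=6 S=188.6570 intr=0.0000 cont=0.0000 V=0.0000[hold]; j=7 S=228.5369 intr=0.0000 cont=0.0000 V=0.0000[hold]; j=8 S=276.8470 intr=0.0000 cont=0.0000 V=0.0000[hold]  S*(8)=128.5600
k=7: j=0 S=65.7073 intr=86.8327 cont=86.7435 V=86.8327[EX]; j=1 S=79.5971 intr=72.9429 cont=72.8537 V=72.9429[EX]; j=2 S=96.4230 intr=56.1170 cont=56.0278 V=56.1170[EX]; j=3 S=116.8057 intr=35.7343 cont=35.6451 V=35.7343[EX]; j=4 S=141.4971 intr=11.0429 cont=15.2367 V=15.2367[hold]; j=5 S=171.4080 intr=0.0000 cont=2.9929 V=2.9929[hold]; j=6 S=207.6417 intr=0.0000 cont=0.0000 V=0.0000[hold]; j=7 S=251.5348 intr=0.0000 cont=0.0000 V=0.0000[hold]  S*(7)=116.8057
k=6: j=0 S=72.3195 intr=80.2205 cont=80.1313 V=80.2205[EX]; j=1 S=87.6070 intr=64.9330 cont=64.8438 V=64.9330[EX]; j=2 S=106.1261 intr=46.4139 cont=46.3247 V=46.4139[EX]; j=3 S=128.5600 intr=23.9800 cont=25.8988 V=25.8988[hold]; j=4 S=155.7361 intr=0.0000 cont=9.3653 V=9.3653[hold]; j=5 S=188.6570 intr=0.0000 cont=1.5581 V=1.5581[hold]; j=6 S=228.5369 intr=0.0000 cont=0.0000 V=0.0000[hold]  S*(6)=106.1261
k=5: j=0 S=79.5971 intr=72.9429 cont=72.8537 V=72.9429[EX]; j=1 S=96.4230 intr=56.1170 cont=56.0278 V=56.1170[EX]; j=2 S=116.8057 intr=35.7343 cont=36.5638 V=36.5638[hold]; j=3 S=141.4971 intr=11.0429 cont=17.9672 V=17.9672[hold]; j=4 S=171.4080 intr=0.0000 cont=5.6216 V=5.6216[hold]; j=5 S=207.6417 intr=0.0000 cont=0.8112 V=0.8112[hold]  S*(5)=96.4230
k=4: j=0 S=87.6070 intr=64.9330 cont=64.8438 V=64.9330[EX]; j=1 S=106.1261 intr=46.4139 cont=46.7219 V=46.7219[hold]; j=2 S=128.5600 intr=23.9800 cont=27.6381 V=27.6381[hold]; j=3 S=155.7361 intr=0.0000 cont=12.0455 V=12.0455[hold]; j=4 S=188.6570 intr=0.0000 cont=3.3150 V=3.3150[hold]  S*(4)=87.6070
k=3: j=0 S=96.4230 intr=56.1170 cont=56.1753 V=56.1753[hold]; j=1 S=116.8057 intr=35.7343 cont=37.5570 V=37.5570[hold]; j=2 S=141.4971 intr=11.0429 cont=20.1560 V=20.1560[hold]; j=3 S=171.4080 intr=0.0000 cont=7.8582 V=7.8582[hold]  S*(3)=-
k=2: j=0 S=106.1261 intr=46.4139 cont=47.2277 V=47.2277[hold]; j=1 S=128.5600 intr=23.9800 cont=29.2032 V=29.2032[hold]; j=2 S=155.7361 intr=0.0000 cont=14.2558 V=14.2558[hold]  S*(2)=-
k=1: j=0 S=116.8057 intr=35.7343 cont=38.5697 V=38.5697[hold]; j=1 S=141.4971 intr=11.0429 cont=22.0291 V=22.0291[hold]  S*(1)=-
k=0: j=0 S=128.5600 intr=23.9800 cont=30.6273 V=30.6273[hold]  S*(0)=-

price = 30.6273
boundary = - - - - 87.6070 96.4230 106.1261 116.8057 128.5600
tree:
30.6273
38.5697 22.0291
47.2277 29.2032 14.2558
56.1753 37.5570 20.1560 7.8582
64.9330 46.7219 27.6381 12.0455 3.3150
72.9429 56.1170 36.5638 17.9672 5.6216 0.8112
80.2205 64.9330 46.4139 25.8988 9.3653 1.5581 0.0000
86.8327 72.9429 56.1170 35.7343 15.2367 2.9929 0.0000 0.0000
92.8403 80.2205 64.9330 46.4139 23.9800 5.7489 0.0000 0.0000 0.0000
98.2987 86.8327 72.9429 56.1170 35.7343 11.0429 0.0000 0.0000 0.0000 0.0000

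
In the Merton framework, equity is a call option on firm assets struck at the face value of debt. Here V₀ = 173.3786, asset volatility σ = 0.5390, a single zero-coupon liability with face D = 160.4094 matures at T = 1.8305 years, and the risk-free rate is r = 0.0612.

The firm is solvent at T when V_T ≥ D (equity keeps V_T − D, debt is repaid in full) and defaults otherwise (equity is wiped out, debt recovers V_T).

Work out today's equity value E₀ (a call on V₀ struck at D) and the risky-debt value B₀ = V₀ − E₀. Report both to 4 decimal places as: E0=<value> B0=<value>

Apply the equity-as-call identities (strike 160.4094, horizon 1.8305 years):
d₁ = [ln(V₀/D) + (r + σ²/2)T] / (σ√T)
   = [ln(173.3786/160.4094) + (0.0612 + 0.5·0.5390²)·1.8305] / (0.5390·√1.8305)
   = [0.077748 + 0.377926] / 0.729245 = 0.624857
d₂ = d₁ − σ√T = 0.624857 − 0.729245 = -0.104388
N(d₁) = 0.733968,  N(d₂) = 0.458431,  e^(−rT) = 0.894020
E₀ = V₀·N(d₁) − D·e^(−rT)·N(d₂)
   = 173.3786·0.733968 − 160.4094·0.894020·0.458431 = 61.511058
B₀ = V₀ − E₀ = 173.3786 − 61.511058 = 111.867542

E0=61.5111 B0=111.8675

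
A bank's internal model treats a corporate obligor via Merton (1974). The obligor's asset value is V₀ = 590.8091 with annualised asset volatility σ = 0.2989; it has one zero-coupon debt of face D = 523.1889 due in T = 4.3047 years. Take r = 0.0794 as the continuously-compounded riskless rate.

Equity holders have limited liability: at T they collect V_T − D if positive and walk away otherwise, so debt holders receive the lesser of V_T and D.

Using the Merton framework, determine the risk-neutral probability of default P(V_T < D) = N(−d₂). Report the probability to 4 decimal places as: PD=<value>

PD=0.3310

Apply the equity-as-call identities (strike 523.1889, horizon 4.3047 years):
d₁ = [ln(V₀/D) + (r + σ²/2)T] / (σ√T)
   = [ln(590.8091/523.1889) + (0.0794 + 0.5·0.2989²)·4.3047] / (0.2989·√4.3047)
   = [0.121550 + 0.534087] / 0.620151 = 1.057222
d₂ = d₁ − σ√T = 1.057222 − 0.620151 = 0.437071
risk-neutral PD = N(−d₂) = N(-0.437071) = 0.331030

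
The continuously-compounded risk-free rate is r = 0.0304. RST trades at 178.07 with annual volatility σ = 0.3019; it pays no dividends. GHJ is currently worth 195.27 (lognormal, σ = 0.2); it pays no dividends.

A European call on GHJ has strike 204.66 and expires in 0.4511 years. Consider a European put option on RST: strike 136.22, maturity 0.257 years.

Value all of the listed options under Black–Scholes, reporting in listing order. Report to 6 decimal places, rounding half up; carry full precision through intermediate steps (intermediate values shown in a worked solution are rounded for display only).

price(GHJ call K=204.66) = 7.655620
price(RST put K=136.22) = 0.336918

[GHJ call K=204.66]
σ√T = 0.2·√0.4511 = 0.134328
d₁ = (ln(S/K) + (r+σ²/2)T) / (σ√T) = (ln(195.27/204.66) + (0.0304+0.2²/2)·0.4511) / 0.134328 = (-0.046967 + 0.022735) / 0.134328 = -0.180390
d₂ = d₁ − σ√T = -0.180390 − 0.134328 = -0.314718
e^{−rT} = 0.986380
N(d₁) = 0.428423,  N(d₂) = 0.376488
price = S·N(d₁) − K·e^{−rT}·N(d₂) = 83.658205 − 76.002585 = 7.655620
[RST put K=136.22]
σ√T = 0.3019·√0.257 = 0.153049
d₁ = (ln(S/K) + (r+σ²/2)T) / (σ√T) = (ln(178.07/136.22) + (0.0304+0.3019²/2)·0.257) / 0.153049 = (0.267906 + 0.019525) / 0.153049 = 1.878031
d₂ = d₁ − σ√T = 1.878031 − 0.153049 = 1.724983
e^{−rT} = 0.992218
N(−d₁) = 0.030188,  N(−d₂) = 0.042265
price = K·e^{−rT}·N(−d₂) − S·N(−d₁) = 5.712575 − 5.375657 = 0.336918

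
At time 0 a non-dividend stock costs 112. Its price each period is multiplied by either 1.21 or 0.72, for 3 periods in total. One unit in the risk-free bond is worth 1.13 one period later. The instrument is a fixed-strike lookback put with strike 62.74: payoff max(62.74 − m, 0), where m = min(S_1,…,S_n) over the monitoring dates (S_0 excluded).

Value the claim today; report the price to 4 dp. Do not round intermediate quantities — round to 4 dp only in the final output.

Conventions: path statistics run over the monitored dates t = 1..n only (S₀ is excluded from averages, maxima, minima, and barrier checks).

No-arbitrage gives p* = (R−d)/(u−d) = 0.8367: enumerate every path, weight its payoff by its p*-probability, and discount by R^3.
Enumerate all 2^3 = 8 price paths (U = up ×1.21, D = down ×0.72); each path with k up-moves has probability p*^k·(1−p*)^(3−k).
DDD: m=41.8038, payoff=20.9362, prob=0.004352
UDD: m=70.2536, payoff=0.0000, prob=0.022304
DUD: m=70.2536, payoff=0.0000, prob=0.022304
UUD: m=118.0650, payoff=0.0000, prob=0.114306
DDU: m=58.0608, payoff=4.6792, prob=0.022304
UDU: m=97.5744, payoff=0.0000, prob=0.114306
DUU: m=80.6400, payoff=0.0000, prob=0.114306
UUU: m=135.5200, payoff=0.0000, prob=0.585819
Price = Σ prob·payoff / R^3 = 0.195476 / 1.442897 = 0.1355

price = 0.1355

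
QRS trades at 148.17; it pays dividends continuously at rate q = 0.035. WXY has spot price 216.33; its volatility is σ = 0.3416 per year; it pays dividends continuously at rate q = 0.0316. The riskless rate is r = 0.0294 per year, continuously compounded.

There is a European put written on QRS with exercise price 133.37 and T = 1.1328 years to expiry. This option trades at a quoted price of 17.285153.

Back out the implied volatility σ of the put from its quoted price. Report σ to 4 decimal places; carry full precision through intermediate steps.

sigma = 0.4093

At σ = 0.4093 the Black–Scholes value reproduces the quote:
σ√T = 0.4093·√1.1328 = 0.435631
d₁ = (ln(S/K) + (r−q+σ²/2)T) / (σ√T) = (ln(148.17/133.37) + (0.0294−0.035+0.4093²/2)·1.1328) / 0.435631 = (0.105233 + 0.088543) / 0.435631 = 0.444818
d₂ = d₁ − σ√T = 0.444818 − 0.435631 = 0.009188
e^{−rT} = 0.967244
e^{−qT} = 0.961128
N(−d₁) = 0.328226,  N(−d₂) = 0.496335
V = K·e^{−rT}·N(−d₂) − S·e^{−qT}·N(−d₁) = 64.027857 − 46.742704 = 17.285153 (equal to the quote); since ∂V/∂σ > 0 for all σ, the implied volatility is unique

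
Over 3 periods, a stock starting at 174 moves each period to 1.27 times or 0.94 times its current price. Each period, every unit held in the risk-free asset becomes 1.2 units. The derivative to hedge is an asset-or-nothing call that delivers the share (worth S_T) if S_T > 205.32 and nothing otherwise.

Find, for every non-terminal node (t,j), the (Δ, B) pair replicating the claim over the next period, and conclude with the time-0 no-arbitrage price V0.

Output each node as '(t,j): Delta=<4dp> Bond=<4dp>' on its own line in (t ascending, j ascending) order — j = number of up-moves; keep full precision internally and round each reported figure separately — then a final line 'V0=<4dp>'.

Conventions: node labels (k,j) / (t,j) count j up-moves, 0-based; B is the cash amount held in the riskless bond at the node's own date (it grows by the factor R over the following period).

(0,0): Delta=1.7617 Bond=-145.3544
(1,0): Delta=3.2090 Bond=-411.1453
(1,1): Delta=1.4733 Bond=-110.6930
(2,0): Delta=0.0000 Bond=0.0000
(2,1): Delta=3.8485 Bond=-626.2060
(2,2): Delta=1.0000 Bond=0.0000
V0=161.1843

Arbitrage-free pricing uses the up-move probability p* = (R−d)/(u−d) = 0.7879, discounting each step at R = 1.2.
Payoffs at expiry: V(3,0)=0.0000, V(3,1)=0.0000, V(3,2)=263.8059, V(3,3)=356.4186
(2,0): S=153.7464. Δ = (V_up−V_dn)/(S_up−S_dn) = (0.0000−0.0000)/(195.2579−144.5216) = 0.0000. V = [p*·0.0000 + (1−p*)·0.0000]/1.2 = 0.0000. B = V − Δ·S = 0.0000.
(2,1): S=207.7212. Δ = (V_up−V_dn)/(S_up−S_dn) = (263.8059−0.0000)/(263.8059−195.2579) = 3.8485. V = [p*·263.8059 + (1−p*)·0.0000]/1.2 = 173.2059. B = V − Δ·S = -626.2060.
(2,2): S=280.6446. Δ = (V_up−V_dn)/(S_up−S_dn) = (356.4186−263.8059)/(356.4186−263.8059) = 1.0000. V = [p*·356.4186 + (1−p*)·263.8059]/1.2 = 280.6446. B = V − Δ·S = 0.0000.
(1,0): S=163.5600. Δ = (V_up−V_dn)/(S_up−S_dn) = (173.2059−0.0000)/(207.7212−153.7464) = 3.2090. V = [p*·173.2059 + (1−p*)·0.0000]/1.2 = 113.7211. B = V − Δ·S = -411.1453.
(1,1): S=220.9800. Δ = (V_up−V_dn)/(S_up−S_dn) = (280.6446−173.2059)/(280.6446−207.7212) = 1.4733. V = [p*·280.6446 + (1−p*)·173.2059]/1.2 = 214.8788. B = V − Δ·S = -110.6930.
(0,0): S=174.0000. Δ = (V_up−V_dn)/(S_up−S_dn) = (214.8788−113.7211)/(220.9800−163.5600) = 1.7617. V = [p*·214.8788 + (1−p*)·113.7211]/1.2 = 161.1843. B = V − Δ·S = -145.3544.
Verification: the root portfolio costs Δ(0,0)·S0 + B(0,0) = 161.1843, matching V0.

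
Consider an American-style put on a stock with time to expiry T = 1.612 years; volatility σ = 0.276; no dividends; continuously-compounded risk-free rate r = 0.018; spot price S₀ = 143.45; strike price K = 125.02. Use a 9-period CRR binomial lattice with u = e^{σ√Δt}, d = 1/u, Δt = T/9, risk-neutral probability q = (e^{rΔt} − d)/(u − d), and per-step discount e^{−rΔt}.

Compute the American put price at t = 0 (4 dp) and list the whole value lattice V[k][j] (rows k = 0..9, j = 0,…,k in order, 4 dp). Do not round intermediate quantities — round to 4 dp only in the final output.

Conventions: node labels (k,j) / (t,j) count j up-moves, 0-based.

Δt=0.17911  u=1.12390  d=0.88976  q=0.48462  discount=0.99678
step 9 (expiry): payoffs max(K−S,0) = 74.8850 61.6915 45.0262 23.9752 0.0000 0.0000 0.0000 0.0000 0.0000 0.0000
k=8: (k=8,j=0): S=56.3469, K−S=68.6731, hold=68.2707 ⇒ V=68.6731 exercise | (k=8,j=1): S=71.1750, K−S=53.8450, hold=53.4425 ⇒ V=53.8450 exercise | (k=8,j=2): S=89.9053, K−S=35.1147, hold=34.7123 ⇒ V=35.1147 exercise | (k=8,j=3): S=113.5646, K−S=11.4554, hold=12.3165 ⇒ V=12.3165 continue | (k=8,j=4): S=143.4500, K−S=0.0000, hold=0.0000 ⇒ V=0.0000 continue | (k=8,j=5): S=181.2000, K−S=0.0000, hold=0.0000 ⇒ V=0.0000 continue | (k=8,j=6): S=228.8842, K−S=0.0000, hold=0.0000 ⇒ V=0.0000 continue | (k=8,j=7): S=289.1168, K−S=0.0000, hold=0.0000 ⇒ V=0.0000 continue | (k=8,j=8): S=365.2002, K−S=0.0000, hold=0.0000 ⇒ V=0.0000 continue
k=7: (k=7,j=0): S=63.3285, K−S=61.6915, hold=61.2891 ⇒ V=61.6915 exercise | (k=7,j=1): S=79.9938, K−S=45.0262, hold=44.6238 ⇒ V=45.0262 exercise | (k=7,j=2): S=101.0448, K−S=23.9752, hold=23.9887 ⇒ V=23.9887 continue | (k=7,j=3): S=127.6356, K−S=0.0000, hold=6.3272 ⇒ V=6.3272 continue | (k=7,j=4): S=161.2239, K−S=0.0000, hold=0.0000 ⇒ V=0.0000 continue | (k=7,j=5): S=203.6512, K−S=0.0000, hold=0.0000 ⇒ V=0.0000 continue | (k=7,j=6): S=257.2436, K−S=0.0000, hold=0.0000 ⇒ V=0.0000 continue | (k=7,j=7): S=324.9393, K−S=0.0000, hold=0.0000 ⇒ V=0.0000 continue
k=6: (k=6,j=0): S=71.1750, K−S=53.8450, hold=53.4425 ⇒ V=53.8450 exercise | (k=6,j=1): S=89.9053, K−S=35.1147, hold=34.7188 ⇒ V=35.1147 exercise | (k=6,j=2): S=113.5646, K−S=11.4554, hold=15.3799 ⇒ V=15.3799 continue | (k=6,j=3): S=143.4500, K−S=0.0000, hold=3.2504 ⇒ V=3.2504 continue | (k=6,j=4): S=181.2000, K−S=0.0000, hold=0.0000 ⇒ V=0.0000 continue | (k=6,j=5): S=228.8842, K−S=0.0000, hold=0.0000 ⇒ V=0.0000 continue | (k=6,j=6): S=289.1168, K−S=0.0000, hold=0.0000 ⇒ V=0.0000 continue
k=5: (k=5,j=0): S=79.9938, K−S=45.0262, hold=44.6238 ⇒ V=45.0262 exercise | (k=5,j=1): S=101.0448, K−S=23.9752, hold=25.4685 ⇒ V=25.4685 continue | (k=5,j=2): S=127.6356, K−S=0.0000, hold=9.4711 ⇒ V=9.4711 continue | (k=5,j=3): S=161.2239, K−S=0.0000, hold=1.6698 ⇒ V=1.6698 continue | (k=5,j=4): S=203.6512, K−S=0.0000, hold=0.0000 ⇒ V=0.0000 continue | (k=5,j=5): S=257.2436, K−S=0.0000, hold=0.0000 ⇒ V=0.0000 continue
k=4: (k=4,j=0): S=89.9053, K−S=35.1147, hold=35.4337 ⇒ V=35.4337 continue | (k=4,j=1): S=113.5646, K−S=11.4554, hold=17.6588 ⇒ V=17.6588 continue | (k=4,j=2): S=143.4500, K−S=0.0000, hold=5.6721 ⇒ V=5.6721 continue | (k=4,j=3): S=181.2000, K−S=0.0000, hold=0.8578 ⇒ V=0.8578 continue | (k=4,j=4): S=228.8842, K−S=0.0000, hold=0.0000 ⇒ V=0.0000 continue
k=3: (k=3,j=0): S=101.0448, K−S=23.9752, hold=26.7332 ⇒ V=26.7332 continue | (k=3,j=1): S=127.6356, K−S=0.0000, hold=11.8116 ⇒ V=11.8116 continue | (k=3,j=2): S=161.2239, K−S=0.0000, hold=3.3282 ⇒ V=3.3282 continue | (k=3,j=3): S=203.6512, K−S=0.0000, hold=0.4407 ⇒ V=0.4407 continue
k=2: (k=2,j=0): S=113.5646, K−S=11.4554, hold=19.4391 ⇒ V=19.4391 continue | (k=2,j=1): S=143.4500, K−S=0.0000, hold=7.6756 ⇒ V=7.6756 continue | (k=2,j=2): S=181.2000, K−S=0.0000, hold=1.9226 ⇒ V=1.9226 continue
k=1: (k=1,j=0): S=127.6356, K−S=0.0000, hold=13.6940 ⇒ V=13.6940 continue | (k=1,j=1): S=161.2239, K−S=0.0000, hold=4.8718 ⇒ V=4.8718 continue
k=0: (k=0,j=0): S=143.4500, K−S=0.0000, hold=9.3883 ⇒ V=9.3883 continue

price = 9.3883
tree:
9.3883
13.6940 4.8718
19.4391 7.6756 1.9226
26.7332 11.8116 3.3282 0.4407
35.4337 17.6588 5.6721 0.8578 0.0000
45.0262 25.4685 9.4711 1.6698 0.0000 0.0000
53.8450 35.1147 15.3799 3.2504 0.0000 0.0000 0.0000
61.6915 45.0262 23.9887 6.3272 0.0000 0.0000 0.0000 0.0000
68.6731 53.8450 35.1147 12.3165 0.0000 0.0000 0.0000 0.0000 0.0000
74.8850 61.6915 45.0262 23.9752 0.0000 0.0000 0.0000 0.0000 0.0000 0.0000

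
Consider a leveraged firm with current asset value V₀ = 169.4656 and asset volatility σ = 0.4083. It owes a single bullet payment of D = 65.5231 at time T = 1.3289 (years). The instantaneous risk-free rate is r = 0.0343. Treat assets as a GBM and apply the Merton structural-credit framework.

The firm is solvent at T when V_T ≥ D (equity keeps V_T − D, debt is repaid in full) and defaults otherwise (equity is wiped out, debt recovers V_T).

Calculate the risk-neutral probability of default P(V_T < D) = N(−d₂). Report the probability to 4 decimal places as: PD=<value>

Apply the equity-as-call identities (strike 65.5231, horizon 1.3289 years):
d₁ = [ln(V₀/D) + (r + σ²/2)T] / (σ√T)
   = [ln(169.4656/65.5231) + (0.0343 + 0.5·0.4083²)·1.3289] / (0.4083·√1.3289)
   = [0.950247 + 0.156351] / 0.470680 = 2.351064
d₂ = d₁ − σ√T = 2.351064 − 0.470680 = 1.880384
risk-neutral PD = N(−d₂) = N(-1.880384) = 0.030028

PD=0.0300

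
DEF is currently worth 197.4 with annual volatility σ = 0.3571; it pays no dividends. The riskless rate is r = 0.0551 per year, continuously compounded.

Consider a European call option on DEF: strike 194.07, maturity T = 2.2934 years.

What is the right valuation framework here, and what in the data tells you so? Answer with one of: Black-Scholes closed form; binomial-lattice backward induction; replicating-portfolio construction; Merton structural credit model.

Key observation: a European-exercise option on DEF struck at 194.07 — a GBM underlying with constant parameters — admits an analytic price: the data contain no early exercise, no discrete tree, no debt structure.

framework: Black-Scholes closed form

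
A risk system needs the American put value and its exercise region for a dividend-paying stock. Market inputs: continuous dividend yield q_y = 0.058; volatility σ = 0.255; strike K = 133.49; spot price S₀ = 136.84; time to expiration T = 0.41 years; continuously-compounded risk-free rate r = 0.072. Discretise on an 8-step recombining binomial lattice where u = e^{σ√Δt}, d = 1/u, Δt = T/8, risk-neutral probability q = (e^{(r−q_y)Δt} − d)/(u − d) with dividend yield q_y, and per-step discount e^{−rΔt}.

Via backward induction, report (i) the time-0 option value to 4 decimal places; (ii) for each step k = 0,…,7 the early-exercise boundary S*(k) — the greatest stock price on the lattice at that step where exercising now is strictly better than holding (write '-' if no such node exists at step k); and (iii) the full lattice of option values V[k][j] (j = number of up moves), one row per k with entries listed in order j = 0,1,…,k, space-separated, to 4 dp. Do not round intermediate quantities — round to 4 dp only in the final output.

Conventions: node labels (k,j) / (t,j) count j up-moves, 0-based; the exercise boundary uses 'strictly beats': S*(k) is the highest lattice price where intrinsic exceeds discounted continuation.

price = 6.8561
boundary = - - - - 108.6248 102.5317 108.6248 115.0801
tree:
6.8561
9.9450 3.7156
13.9973 5.8322 1.5562
19.0271 8.9047 2.7008 0.3851
24.8652 13.1370 4.5980 0.7606 0.0000
30.9583 18.5643 7.6271 1.5021 0.0000 0.0000
36.7097 24.8652 12.1925 2.9666 0.0000 0.0000 0.0000
42.1384 30.9583 18.4099 5.8589 0.0000 0.0000 0.0000 0.0000
47.2626 36.7097 24.8652 11.5711 0.0000 0.0000 0.0000 0.0000 0.0000

params: Δt=0.05125 u=1.05943 d=0.94391 q=0.49179 e^(-rΔt)=0.99632
t_8 payoffs: 47.2626 36.7097 24.8652 11.5711 0.0000 0.0000 0.0000 0.0000 0.0000
t_7: node(7,0) S=91.3516 payoff=42.1384 vs cont=41.9179 → 42.1384 [stop]  node(7,1) S=102.5317 payoff=30.9583 vs cont=30.7710 → 30.9583 [stop]  node(7,2) S=115.0801 payoff=18.4099 vs cont=18.2598 → 18.4099 [stop]  node(7,3) S=129.1642 payoff=4.3258 vs cont=5.8589 → 5.8589 [wait]  node(7,4) S=144.9720 payoff=0.0000 vs cont=0.0000 → 0.0000 [wait]  node(7,5) S=162.7144 payoff=0.0000 vs cont=0.0000 → 0.0000 [wait]  node(7,6) S=182.6283 payoff=0.0000 vs cont=0.0000 → 0.0000 [wait]  node(7,7) S=204.9793 payoff=0.0000 vs cont=0.0000 → 0.0000 [wait]  ⇒ S*(7)=115.0801
t_6: node(6,0) S=96.7803 payoff=36.7097 vs cont=36.5052 → 36.7097 [stop]  node(6,1) S=108.6248 payoff=24.8652 vs cont=24.6959 → 24.8652 [stop]  node(6,2) S=121.9189 payoff=11.5711 vs cont=12.1925 → 12.1925 [wait]  node(6,3) S=136.8400 payoff=0.0000 vs cont=2.9666 → 2.9666 [wait]  node(6,4) S=153.5872 payoff=0.0000 vs cont=0.0000 → 0.0000 [wait]  node(6,5) S=172.3840 payoff=0.0000 vs cont=0.0000 → 0.0000 [wait]  node(6,6) S=193.4813 payoff=0.0000 vs cont=0.0000 → 0.0000 [wait]  ⇒ S*(6)=108.6248
t_5: node(5,0) S=102.5317 payoff=30.9583 vs cont=30.7710 → 30.9583 [stop]  node(5,1) S=115.0801 payoff=18.4099 vs cont=18.5643 → 18.5643 [wait]  node(5,2) S=129.1642 payoff=4.3258 vs cont=7.6271 → 7.6271 [wait]  node(5,3) S=144.9720 payoff=0.0000 vs cont=1.5021 → 1.5021 [wait]  node(5,4) S=162.7144 payoff=0.0000 vs cont=0.0000 → 0.0000 [wait]  node(5,5) S=182.6283 payoff=0.0000 vs cont=0.0000 → 0.0000 [wait]  ⇒ S*(5)=102.5317
t_4: node(4,0) S=108.6248 payoff=24.8652 vs cont=24.7715 → 24.8652 [stop]  node(4,1) S=121.9189 payoff=11.5711 vs cont=13.1370 → 13.1370 [wait]  node(4,2) S=136.8400 payoff=0.0000 vs cont=4.5980 → 4.5980 [wait]  node(4,3) S=153.5872 payoff=0.0000 vs cont=0.7606 → 0.7606 [wait]  node(4,4) S=172.3840 payoff=0.0000 vs cont=0.0000 → 0.0000 [wait]  ⇒ S*(4)=108.6248
t_3: node(3,0) S=115.0801 payoff=18.4099 vs cont=19.0271 → 19.0271 [wait]  node(3,1) S=129.1642 payoff=4.3258 vs cont=8.9047 → 8.9047 [wait]  node(3,2) S=144.9720 payoff=0.0000 vs cont=2.7008 → 2.7008 [wait]  node(3,3) S=162.7144 payoff=0.0000 vs cont=0.3851 → 0.3851 [wait]  ⇒ S*(3)=-
t_2: node(2,0) S=121.9189 payoff=11.5711 vs cont=13.9973 → 13.9973 [wait]  node(2,1) S=136.8400 payoff=0.0000 vs cont=5.8322 → 5.8322 [wait]  node(2,2) S=153.5872 payoff=0.0000 vs cont=1.5562 → 1.5562 [wait]  ⇒ S*(2)=-
t_1: node(1,0) S=129.1642 payoff=4.3258 vs cont=9.9450 → 9.9450 [wait]  node(1,1) S=144.9720 payoff=0.0000 vs cont=3.7156 → 3.7156 [wait]  ⇒ S*(1)=-
t_0: node(0,0) S=136.8400 payoff=0.0000 vs cont=6.8561 → 6.8561 [wait]  ⇒ S*(0)=-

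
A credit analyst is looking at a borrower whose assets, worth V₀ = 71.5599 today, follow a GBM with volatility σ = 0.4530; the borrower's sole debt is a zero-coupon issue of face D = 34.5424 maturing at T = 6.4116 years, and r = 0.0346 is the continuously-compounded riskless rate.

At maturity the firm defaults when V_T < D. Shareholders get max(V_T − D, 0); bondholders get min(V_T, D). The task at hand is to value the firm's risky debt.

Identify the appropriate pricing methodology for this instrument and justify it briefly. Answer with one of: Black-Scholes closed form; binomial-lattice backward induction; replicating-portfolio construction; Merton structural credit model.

framework: Merton structural credit model

Key observation: assets follow a GBM and default happens iff V_T < 34.5424; valuing claims on that split (equity as a call, risky debt as the residual) is the structural model's definition.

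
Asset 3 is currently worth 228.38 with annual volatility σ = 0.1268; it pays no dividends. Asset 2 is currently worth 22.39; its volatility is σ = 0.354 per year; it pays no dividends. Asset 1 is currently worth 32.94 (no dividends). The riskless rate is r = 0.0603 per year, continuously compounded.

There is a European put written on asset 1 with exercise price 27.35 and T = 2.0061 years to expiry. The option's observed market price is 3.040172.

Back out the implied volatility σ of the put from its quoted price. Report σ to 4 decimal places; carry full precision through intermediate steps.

At σ = 0.4103 the Black–Scholes value reproduces the quote:
σ√T = 0.4103·√2.0061 = 0.581136
d₁ = (ln(S/K) + (r+σ²/2)T) / (σ√T) = (ln(32.94/27.35) + (0.0603+0.4103²/2)·2.0061) / 0.581136 = (0.185971 + 0.289827) / 0.581136 = 0.818739
d₂ = d₁ − σ√T = 0.818739 − 0.581136 = 0.237603
e^{−rT} = 0.886062
N(−d₁) = 0.206468,  N(−d₂) = 0.406095
V = K·e^{−rT}·N(−d₂) − S·N(−d₁) = 9.841220 − 6.801048 = 3.040172 (the observed quote) — the price is monotone increasing in volatility, hence this σ is the only solution

sigma = 0.4103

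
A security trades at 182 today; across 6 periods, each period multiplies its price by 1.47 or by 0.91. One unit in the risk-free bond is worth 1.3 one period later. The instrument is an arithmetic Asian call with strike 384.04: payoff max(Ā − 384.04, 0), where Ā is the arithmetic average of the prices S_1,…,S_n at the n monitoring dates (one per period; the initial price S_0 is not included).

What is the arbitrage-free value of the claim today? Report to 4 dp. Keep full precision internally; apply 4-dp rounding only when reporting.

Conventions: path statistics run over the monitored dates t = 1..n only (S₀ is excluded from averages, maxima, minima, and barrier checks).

With p* = (R−d)/(u−d) = 0.6964, sum probability × payoff across the paths and divide by R^6.
Enumerate all 2^6 = 64 price paths (U = up ×1.47, D = down ×0.91); each path with k up-moves has probability p*^k·(1−p*)^(6−k).
DDDDDD: Ā=132.5361, payoff=0.0000, prob=0.000783
UDDDDD: Ā=214.0968, payoff=0.0000, prob=0.001795
DUDDDD: Ā=197.1101, payoff=0.0000, prob=0.001795
UUDDDD: Ā=318.4086, payoff=0.0000, prob=0.004119
DDUDDD: Ā=181.6522, payoff=0.0000, prob=0.001795
UDUDDD: Ā=293.4382, payoff=0.0000, prob=0.004119
DUUDDD: Ā=276.4516, payoff=0.0000, prob=0.004119
UUUDDD: Ā=446.5756, payoff=62.5356, prob=0.009450
DDDUDD: Ā=167.5856, payoff=0.0000, prob=0.001795
UDDUDD: Ā=270.7152, payoff=0.0000, prob=0.004119
DUDUDD: Ā=253.7285, payoff=0.0000, prob=0.004119
UUDUDD: Ā=409.8691, payoff=25.8291, prob=0.009450
DDUUDD: Ā=238.2706, payoff=0.0000, prob=0.004119
UDUUDD: Ā=384.8987, payoff=0.8587, prob=0.009450
DUUUDD: Ā=367.9121, payoff=0.0000, prob=0.009450
UUUUDD: Ā=594.3195, payoff=210.2795, prob=0.021678
DDDDUD: Ā=154.7849, payoff=0.0000, prob=0.001795
UDDDUD: Ā=250.0372, payoff=0.0000, prob=0.004119
DUDDUD: Ā=233.0505, payoff=0.0000, prob=0.004119
UUDDUD: Ā=376.4662, payoff=0.0000, prob=0.009450
DDUDUD: Ā=217.5927, payoff=0.0000, prob=0.004119
UDUDUD: Ā=351.4958, payoff=0.0000, prob=0.009450
DUUDUD: Ā=334.5092, payoff=0.0000, prob=0.009450
UUUDUD: Ā=540.3610, payoff=156.3210, prob=0.021678
DDDUUD: Ā=203.5260, payoff=0.0000, prob=0.004119
UDDUUD: Ā=328.7728, payoff=0.0000, prob=0.009450
DUDUUD: Ā=311.7861, payoff=0.0000, prob=0.009450
UUDUUD: Ā=503.6545, payoff=119.6145, prob=0.021678
DDUUUD: Ā=296.3282, payoff=0.0000, prob=0.009450
UDUUUD: Ā=478.6841, payoff=94.6441, prob=0.021678
DUUUUD: Ā=461.6974, payoff=77.6574, prob=0.021678
UUUUUD: Ā=745.8189, payoff=361.7789, prob=0.049733
DDDDDU: Ā=143.1363, payoff=0.0000, prob=0.001795
UDDDDU: Ā=231.2202, payoff=0.0000, prob=0.004119
DUDDDU: Ā=214.2336, payoff=0.0000, prob=0.004119
UUDDDU: Ā=346.0696, payoff=0.0000, prob=0.009450
DDUDDU: Ā=198.7757, payoff=0.0000, prob=0.004119
UDUDDU: Ā=321.0992, payoff=0.0000, prob=0.009450
DUUDDU: Ā=304.1125, payoff=0.0000, prob=0.009450
UUUDDU: Ā=491.2587, payoff=107.2187, prob=0.021678
DDDUDU: Ā=184.7090, payoff=0.0000, prob=0.004119
UDDUDU: Ā=298.3761, payoff=0.0000, prob=0.009450
DUDUDU: Ā=281.3895, payoff=0.0000, prob=0.009450
UUDUDU: Ā=454.5522, payoff=70.5122, prob=0.021678
DDUUDU: Ā=265.9316, payoff=0.0000, prob=0.009450
UDUUDU: Ā=429.5818, payoff=45.5418, prob=0.021678
DUUUDU: Ā=412.5951, payoff=28.5551, prob=0.021678
UUUUDU: Ā=666.4998, payoff=282.4598, prob=0.049733
DDDDUU: Ā=171.9084, payoff=0.0000, prob=0.004119
UDDDUU: Ā=277.6981, payoff=0.0000, prob=0.009450
DUDDUU: Ā=260.7115, payoff=0.0000, prob=0.009450
UUDDUU: Ā=421.1493, payoff=37.1093, prob=0.021678
DDUDUU: Ā=245.2536, payoff=0.0000, prob=0.009450
UDUDUU: Ā=396.1789, payoff=12.1389, prob=0.021678
DUUDUU: Ā=379.1922, payoff=0.0000, prob=0.021678
UUUDUU: Ā=612.5413, payoff=228.5013, prob=0.049733
DDDUUU: Ā=231.1869, payoff=0.0000, prob=0.009450
UDDUUU: Ā=373.4558, payoff=0.0000, prob=0.021678
DUDUUU: Ā=356.4692, payoff=0.0000, prob=0.021678
UUDUUU: Ā=575.8348, payoff=191.7948, prob=0.049733
DDUUUU: Ā=341.0113, payoff=0.0000, prob=0.021678
UDUUUU: Ā=550.8644, payoff=166.8244, prob=0.049733
DUUUUU: Ā=533.8777, payoff=149.8377, prob=0.049733
UUUUUU: Ā=862.4179, payoff=478.3779, prob=0.114093
Price = Σ prob·payoff / R^6 = 144.916153 / 4.826809 = 30.0232

price = 30.0232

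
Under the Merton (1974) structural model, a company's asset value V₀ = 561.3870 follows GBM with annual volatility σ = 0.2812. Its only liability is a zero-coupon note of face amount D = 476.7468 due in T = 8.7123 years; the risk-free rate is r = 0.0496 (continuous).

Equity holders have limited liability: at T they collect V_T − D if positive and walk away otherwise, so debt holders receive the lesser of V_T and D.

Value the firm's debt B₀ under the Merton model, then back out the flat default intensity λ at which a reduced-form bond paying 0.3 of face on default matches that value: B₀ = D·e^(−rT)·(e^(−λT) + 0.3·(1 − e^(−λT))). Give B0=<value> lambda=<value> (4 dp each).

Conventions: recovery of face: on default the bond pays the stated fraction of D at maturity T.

B0=263.7754 lambda=0.0272

Apply the equity-as-call identities (strike 476.7468, horizon 8.7123 years):
d₁ = [ln(V₀/D) + (r + σ²/2)T] / (σ√T)
   = [ln(561.3870/476.7468) + (0.0496 + 0.5·0.2812²)·8.7123] / (0.2812·√8.7123)
   = [0.163425 + 0.776586] / 0.830007 = 1.132534
d₂ = d₁ − σ√T = 1.132534 − 0.830007 = 0.302527
N(d₁) = 0.871295,  N(d₂) = 0.618875,  e^(−rT) = 0.649125
E₀ = V₀·N(d₁) − D·e^(−rT)·N(d₂)
   = 561.3870·0.871295 − 476.7468·0.649125·0.618875 = 297.611581
B₀ = V₀ − E₀ = 561.3870 − 297.611581 = 263.775419
e^(−λT) = (B₀·e^(rT)/D − 0.3)/(1 − 0.3) = (263.7754·1.540535/476.7468 − 0.3)/0.7 = 0.78907212
λ = −ln(0.78907212)/8.7123 = 0.027191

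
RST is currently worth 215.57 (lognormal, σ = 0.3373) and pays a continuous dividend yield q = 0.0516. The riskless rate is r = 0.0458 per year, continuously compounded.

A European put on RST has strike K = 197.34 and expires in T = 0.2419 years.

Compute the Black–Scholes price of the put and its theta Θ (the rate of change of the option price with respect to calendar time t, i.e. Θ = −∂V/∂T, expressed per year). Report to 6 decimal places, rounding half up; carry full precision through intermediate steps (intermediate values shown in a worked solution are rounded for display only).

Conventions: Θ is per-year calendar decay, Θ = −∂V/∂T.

σ√T = 0.3373·√0.2419 = 0.165895
d₁ = (ln(S/K) + (r−q+σ²/2)T) / (σ√T) = (ln(215.57/197.34) + (0.0458−0.0516+0.3373²/2)·0.2419) / 0.165895 = (0.088358 + 0.012358) / 0.165895 = 0.607101
d₂ = d₁ − σ√T = 0.607101 − 0.165895 = 0.441205
e^{−rT} = 0.988982
e^{−qT} = 0.987596
N(−d₁) = 0.271892,  N(−d₂) = 0.329532
Put price V = K·e^{−rT}·N(−d₂) − S·e^{−qT}·N(−d₁) = 64.313401 − 57.884732 = 6.428669
φ(d₁) = (1/√(2π))·e^{−d₁²/2} = 0.331800
Θ = −S·e^{−qT}·φ(d₁)·σ/(2√T) − q·S·e^{−qT}·N(−d₁) + r·K·e^{−rT}·N(−d₂) = −24.222096 − 2.986852 + 2.945554 = -24.263395

price = 6.428669
Θ = -24.263395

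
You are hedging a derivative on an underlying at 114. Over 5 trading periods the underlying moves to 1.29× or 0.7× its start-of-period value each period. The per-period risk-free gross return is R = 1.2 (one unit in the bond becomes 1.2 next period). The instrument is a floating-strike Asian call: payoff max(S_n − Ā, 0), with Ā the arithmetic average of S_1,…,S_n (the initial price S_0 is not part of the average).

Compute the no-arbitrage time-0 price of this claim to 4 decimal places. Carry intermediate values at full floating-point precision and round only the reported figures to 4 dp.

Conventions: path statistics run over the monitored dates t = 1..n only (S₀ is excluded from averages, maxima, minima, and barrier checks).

With p* = (R−d)/(u−d) = 0.8475, sum probability × payoff across the paths and divide by R^5.
Enumerate all 2^5 = 32 price paths (U = up ×1.29, D = down ×0.7); each path with k up-moves has probability p*^k·(1−p*)^(5−k).
DDDDD: Ā=44.2587, payoff=0.0000, prob=0.000083
UDDDD: Ā=81.5624, payoff=0.0000, prob=0.000459
DUDDD: Ā=68.1104, payoff=0.0000, prob=0.000459
UUDDD: Ā=125.5178, payoff=0.0000, prob=0.002549
DDUDD: Ā=58.6940, payoff=0.0000, prob=0.000459
UDUDD: Ā=108.1647, payoff=0.0000, prob=0.002549
DUUDD: Ā=94.7127, payoff=0.0000, prob=0.002549
UUUDD: Ā=174.5420, payoff=0.0000, prob=0.014162
DDDUD: Ā=52.1025, payoff=0.0000, prob=0.000459
UDDUD: Ā=96.0175, payoff=0.0000, prob=0.002549
DUDUD: Ā=82.5655, payoff=0.0000, prob=0.002549
UUDUD: Ā=152.1565, payoff=0.0000, prob=0.014162
DDUUD: Ā=73.1491, payoff=0.0000, prob=0.002549
UDUUD: Ā=134.8034, payoff=0.0000, prob=0.014162
DUUUD: Ā=121.3514, payoff=0.0000, prob=0.014162
UUUUD: Ā=223.6333, payoff=0.0000, prob=0.078680
DDDDU: Ā=47.4885, payoff=0.0000, prob=0.000459
UDDDU: Ā=87.5145, payoff=0.0000, prob=0.002549
DUDDU: Ā=74.0625, payoff=0.0000, prob=0.002549
UUDDU: Ā=136.4867, payoff=0.0000, prob=0.014162
DDUDU: Ā=64.6461, payoff=0.4235, prob=0.002549
UDUDU: Ā=119.1336, payoff=0.7805, prob=0.014162
DUUDU: Ā=105.6816, payoff=14.2325, prob=0.014162
UUUDU: Ā=194.7560, payoff=26.2284, prob=0.078680
DDDUU: Ā=58.0546, payoff=7.0150, prob=0.002549
UDDUU: Ā=106.9864, payoff=12.9276, prob=0.014162
DUDUU: Ā=93.5344, payoff=26.3796, prob=0.014162
UUDUU: Ā=172.3706, payoff=48.6139, prob=0.078680
DDUUU: Ā=84.1180, payoff=35.7960, prob=0.014162
UDUUU: Ā=155.0175, payoff=65.9670, prob=0.078680
DUUUU: Ā=141.5655, payoff=79.4190, prob=0.078680
UUUUU: Ā=260.8850, payoff=146.3578, prob=0.437109
Price = Σ prob·payoff / R^5 = 82.597058 / 2.488320 = 33.1939

price = 33.1939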